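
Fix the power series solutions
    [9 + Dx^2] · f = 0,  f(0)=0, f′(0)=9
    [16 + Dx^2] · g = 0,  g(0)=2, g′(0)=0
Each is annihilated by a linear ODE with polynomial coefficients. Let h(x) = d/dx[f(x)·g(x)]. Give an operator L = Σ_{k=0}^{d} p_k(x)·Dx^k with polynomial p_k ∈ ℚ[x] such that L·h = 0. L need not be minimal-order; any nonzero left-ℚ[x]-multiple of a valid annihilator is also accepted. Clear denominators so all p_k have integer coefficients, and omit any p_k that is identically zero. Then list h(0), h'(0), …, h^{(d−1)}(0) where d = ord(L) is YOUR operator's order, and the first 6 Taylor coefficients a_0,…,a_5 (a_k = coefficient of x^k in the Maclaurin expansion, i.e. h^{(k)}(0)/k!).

f: a_k = 0, 9, 0, -27/2, 0, 243/40, …
g: a_k = 2, 0, -16, 0, 64/3, 0, …
h₀=f·g: eliminate ⇒ L₀, order ≤ 2·2.
h₀' ⇒ L via d/dx closure of L₀.
L = 49 + 50·Dx^2 + Dx^4  (order 4).
h: a_k = 18, 0, -513, 0, 8403/4, 0, …
ICs: h(0) = 18, h′(0) = 0, h′′(0) = -1026, h′′′(0) = 0.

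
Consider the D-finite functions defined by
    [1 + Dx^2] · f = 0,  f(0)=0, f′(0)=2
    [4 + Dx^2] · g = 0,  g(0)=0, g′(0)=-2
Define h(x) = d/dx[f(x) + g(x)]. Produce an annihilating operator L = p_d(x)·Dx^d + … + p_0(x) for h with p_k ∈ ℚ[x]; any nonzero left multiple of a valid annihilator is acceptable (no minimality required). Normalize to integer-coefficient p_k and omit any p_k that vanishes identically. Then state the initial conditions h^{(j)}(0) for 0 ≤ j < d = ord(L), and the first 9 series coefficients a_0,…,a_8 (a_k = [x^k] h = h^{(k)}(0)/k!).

L = 4 + 5·Dx^2 + Dx^4  (order 4).
h: a_k = 0, 0, 3, 0, -5/4, 0, 7/40, 0, -17/1344, …
ICs: h(0) = 0, h′(0) = 0, h′′(0) = 6, h′′′(0) = 0.

f: a_k = 0, 2, 0, -1/3, 0, 1/60, 0, -1/2520, 0, …
g: a_k = 0, -2, 0, 4/3, 0, -4/15, 0, 8/315, 0, …
L₀ := lclm(L_f,L_g); ord L₀ ≤ 2+2.
h=h₀': d/dx-closure on L₀ ⇒ L.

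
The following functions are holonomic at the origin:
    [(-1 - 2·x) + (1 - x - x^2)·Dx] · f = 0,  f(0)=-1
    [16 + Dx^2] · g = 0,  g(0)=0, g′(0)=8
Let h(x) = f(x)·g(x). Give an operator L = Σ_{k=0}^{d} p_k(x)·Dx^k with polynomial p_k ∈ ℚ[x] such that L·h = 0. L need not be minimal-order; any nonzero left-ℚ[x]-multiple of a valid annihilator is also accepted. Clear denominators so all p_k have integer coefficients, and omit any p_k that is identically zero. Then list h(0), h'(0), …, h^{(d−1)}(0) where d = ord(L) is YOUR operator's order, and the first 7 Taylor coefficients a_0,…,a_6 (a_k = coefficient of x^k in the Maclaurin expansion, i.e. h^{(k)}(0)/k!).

f: a_k = -1, -1, -2, -3, -5, -8, -13, …
g: a_k = 0, 8, 0, -64/3, 0, 256/15, 0, …
Product ⇒ symmetric product L₀, ord ≤ 2.
L = (-14 + 16·x + 16·x^2) + (2 + 4·x)·Dx + (-1 + x + x^2)·Dx^2  (order 2).
h: a_k = 0, -8, -8, 16/3, -8/3, -72/5, -256/15, …
ICs: h(0) = 0, h′(0) = -8.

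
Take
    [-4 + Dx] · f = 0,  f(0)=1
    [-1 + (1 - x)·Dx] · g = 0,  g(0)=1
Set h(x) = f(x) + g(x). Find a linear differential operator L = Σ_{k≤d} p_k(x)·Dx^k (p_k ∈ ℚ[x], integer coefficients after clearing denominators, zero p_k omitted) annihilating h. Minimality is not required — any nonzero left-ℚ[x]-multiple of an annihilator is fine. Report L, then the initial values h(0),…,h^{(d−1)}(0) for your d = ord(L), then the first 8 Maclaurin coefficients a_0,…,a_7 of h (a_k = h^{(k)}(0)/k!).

L = (-8 + 16·x) + (14 - 32·x + 16·x^2)·Dx + (-3 + 7·x - 4·x^2)·Dx^2  (order 2).
h: a_k = 2, 5, 9, 35/3, 35/3, 143/15, 301/45, 1339/315, …
ICs: h(0) = 2, h′(0) = 5.

f: a_k = 1, 4, 8, 32/3, 32/3, 128/15, 256/45, 1024/315, …
g: a_k = 1, 1, 1, 1, 1, 1, 1, 1, …
Sum ⇒ L₀ = lclm(L_f,L_g) in ℚ(x)⟨Dx⟩.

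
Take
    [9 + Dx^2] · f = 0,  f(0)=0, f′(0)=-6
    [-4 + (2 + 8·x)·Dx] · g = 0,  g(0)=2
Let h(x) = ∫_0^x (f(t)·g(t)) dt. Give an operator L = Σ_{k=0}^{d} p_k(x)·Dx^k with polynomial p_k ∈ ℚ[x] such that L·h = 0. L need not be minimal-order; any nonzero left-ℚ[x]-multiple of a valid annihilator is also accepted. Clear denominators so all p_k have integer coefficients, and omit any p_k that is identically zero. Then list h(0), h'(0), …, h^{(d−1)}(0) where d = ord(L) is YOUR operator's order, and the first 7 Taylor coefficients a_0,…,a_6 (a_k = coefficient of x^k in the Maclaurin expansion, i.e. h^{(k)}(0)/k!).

L = (21 + 72·x + 144·x^2)·Dx + (-4 - 16·x)·Dx^2 + (1 + 8·x + 16·x^2)·Dx^3  (order 3).
h: a_k = 0, 0, -6, -8, 21/2, -12/5, 253/20, …
ICs: h(0) = 0, h′(0) = 0, h′′(0) = -12.

f: a_k = 0, -6, 0, 9, 0, -81/20, 0, …
g: a_k = 2, 4, -4, 8, -20, 56, -168, …
L₀ := L_f ⊗_s L_g (sym. prod.), ord ≤ 2.
h=∫h₀ ⇒ L = L₀·Dx.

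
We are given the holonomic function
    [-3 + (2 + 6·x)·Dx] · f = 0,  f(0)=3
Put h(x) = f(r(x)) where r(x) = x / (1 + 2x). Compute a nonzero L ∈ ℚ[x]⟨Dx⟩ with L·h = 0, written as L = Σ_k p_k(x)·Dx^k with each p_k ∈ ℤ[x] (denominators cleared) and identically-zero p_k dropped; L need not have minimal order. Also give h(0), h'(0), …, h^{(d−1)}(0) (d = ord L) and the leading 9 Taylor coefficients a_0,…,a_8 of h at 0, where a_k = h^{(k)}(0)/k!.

L = -3 + (2 + 14·x + 20·x^2)·Dx  (order 1).
h: a_k = 3, 9/2, -99/8, 585/16, -14895/128, 101727/256, -1477503/1024, 11283849/2048, -717364935/32768, …
ICs: h(0) = 3.

f: a_k = 3, 9/2, -27/8, 81/16, -1215/128, 5103/256, -45927/1024, 216513/2048, -8444007/32768, …
f∘r: x↦r, Dx↦Dx/r' in L_f ⇒ L₀.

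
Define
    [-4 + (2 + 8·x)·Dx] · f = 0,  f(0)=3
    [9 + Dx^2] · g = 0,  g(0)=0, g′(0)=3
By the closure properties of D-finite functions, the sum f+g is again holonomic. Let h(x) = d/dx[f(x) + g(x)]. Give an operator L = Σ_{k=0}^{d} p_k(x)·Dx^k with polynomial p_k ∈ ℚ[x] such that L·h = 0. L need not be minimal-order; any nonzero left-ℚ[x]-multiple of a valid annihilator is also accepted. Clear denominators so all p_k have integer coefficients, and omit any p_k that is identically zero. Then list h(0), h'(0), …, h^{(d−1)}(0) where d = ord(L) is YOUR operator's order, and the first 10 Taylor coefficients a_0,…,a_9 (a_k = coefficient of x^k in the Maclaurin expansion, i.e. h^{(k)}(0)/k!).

f: a_k = 3, 6, -6, 12, -30, 84, -252, 792, -2574, 8580, …
g: a_k = 0, 3, 0, -9/2, 0, 81/40, 0, -243/560, 0, 243/4480, …
L₀ := lclm(L_f,L_g); ord L₀ ≤ 1+2.
Derive L from L₀ (diff closure).
L = (-414 - 432·x - 864·x^2) + (-63 - 468·x - 1296·x^2 - 1728·x^3)·Dx + (-46 - 48·x - 96·x^2)·Dx^2 + (-7 - 52·x - 144·x^2 - 192·x^3)·Dx^3  (order 3).
h: a_k = 9, -12, 45/2, -120, 3441/8, -1512, 443277/80, -20592, 345947787/4480, -291720, …
ICs: h(0) = 9, h′(0) = -12, h′′(0) = 45.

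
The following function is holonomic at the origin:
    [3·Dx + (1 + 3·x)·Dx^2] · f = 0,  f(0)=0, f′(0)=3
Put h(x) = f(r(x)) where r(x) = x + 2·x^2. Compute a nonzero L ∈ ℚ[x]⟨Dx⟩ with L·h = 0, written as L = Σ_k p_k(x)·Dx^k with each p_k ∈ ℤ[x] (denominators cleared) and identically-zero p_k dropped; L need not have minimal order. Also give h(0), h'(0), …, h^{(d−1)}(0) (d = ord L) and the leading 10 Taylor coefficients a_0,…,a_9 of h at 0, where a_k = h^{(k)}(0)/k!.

L = (-1 + 12·x + 24·x^2)·Dx + (1 + 7·x + 18·x^2 + 24·x^3)·Dx^2  (order 2).
h: a_k = 0, 3, 3/2, -9, 63/4, -27/5, -99/2, 1053/7, -1377/8, -243, …
ICs: h(0) = 0, h′(0) = 3.

f: a_k = 0, 3, -9/2, 9, -81/4, 243/5, -243/2, 2187/7, -6561/8, 2187, …
h₀=f(r): pull back L_f along r ⇒ L₀.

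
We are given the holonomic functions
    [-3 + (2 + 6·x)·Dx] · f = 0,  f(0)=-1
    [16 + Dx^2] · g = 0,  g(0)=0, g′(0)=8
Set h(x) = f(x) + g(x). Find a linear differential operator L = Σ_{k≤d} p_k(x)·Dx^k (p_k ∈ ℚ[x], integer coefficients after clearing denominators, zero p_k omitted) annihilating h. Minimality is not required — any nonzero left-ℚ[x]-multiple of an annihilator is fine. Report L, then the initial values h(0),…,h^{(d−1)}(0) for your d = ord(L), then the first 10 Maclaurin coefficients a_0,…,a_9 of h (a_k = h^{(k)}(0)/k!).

f: a_k = -1, -3/2, 9/8, -27/16, 405/128, -1701/256, 15309/1024, -72171/2048, 2814669/32768, -14073345/65536, …
g: a_k = 0, 8, 0, -64/3, 0, 256/15, 0, -2048/315, 0, 4096/2835, …
Sum ⇒ L₀ = lclm(L_f,L_g) in ℚ(x)⟨Dx⟩.
L = (-4368 - 18432·x - 27648·x^2) + (1760 + 17568·x + 55296·x^2 + 55296·x^3)·Dx + (-273 - 1152·x - 1728·x^2)·Dx^2 + (110 + 1098·x + 3456·x^2 + 3456·x^3)·Dx^3  (order 3).
h: a_k = -1, 13/2, 9/8, -1105/48, 405/128, 40021/3840, 15309/1024, -26928169/645120, 2814669/32768, -39629497619/185794560, …
ICs: h(0) = -1, h′(0) = 13/2, h′′(0) = 9/4.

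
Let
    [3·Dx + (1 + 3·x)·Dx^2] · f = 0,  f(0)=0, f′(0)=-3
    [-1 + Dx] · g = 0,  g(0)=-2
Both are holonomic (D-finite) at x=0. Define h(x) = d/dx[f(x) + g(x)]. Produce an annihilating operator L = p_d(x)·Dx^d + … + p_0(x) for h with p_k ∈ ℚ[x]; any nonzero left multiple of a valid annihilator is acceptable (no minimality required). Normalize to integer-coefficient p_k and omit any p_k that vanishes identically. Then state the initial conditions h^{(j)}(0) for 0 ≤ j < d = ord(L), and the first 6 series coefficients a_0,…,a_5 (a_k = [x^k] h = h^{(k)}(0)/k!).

L = (-21 - 9·x) + (17 - 6·x - 9·x^2)·Dx + (4 + 15·x + 9·x^2)·Dx^2  (order 2).
h: a_k = -5, 7, -28, 242/3, -2917/12, 43739/60, …
ICs: h(0) = -5, h′(0) = 7.

f: a_k = 0, -3, 9/2, -9, 81/4, -243/5, …
g: a_k = -2, -2, -1, -1/3, -1/12, -1/60, …
Sum ⇒ L₀ = lclm(L_f,L_g) in ℚ(x)⟨Dx⟩.
Derive L from L₀ (diff closure).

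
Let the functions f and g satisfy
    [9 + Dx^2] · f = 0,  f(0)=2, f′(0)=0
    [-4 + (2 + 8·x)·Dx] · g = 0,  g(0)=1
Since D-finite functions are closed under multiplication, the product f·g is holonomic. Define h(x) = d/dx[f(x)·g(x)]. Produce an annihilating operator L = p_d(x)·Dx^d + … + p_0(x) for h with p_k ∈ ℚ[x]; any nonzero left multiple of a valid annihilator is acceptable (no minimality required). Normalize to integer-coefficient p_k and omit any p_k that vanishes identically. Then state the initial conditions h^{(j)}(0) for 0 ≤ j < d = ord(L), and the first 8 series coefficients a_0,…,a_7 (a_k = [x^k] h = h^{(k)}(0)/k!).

f: a_k = 2, 0, -9, 0, 27/4, 0, -81/40, 0, …
g: a_k = 1, 2, -2, 4, -10, 28, -84, 264, …
h₀=f·g: eliminate ⇒ L₀, order ≤ 2·1.
Differentiate: ansatz ord ≤ ord L₀ ⇒ L.
L = (131 + 1392·x + 4512·x^2 + 6912·x^3 + 6912·x^4) + (4 - 80·x - 576·x^2 - 768·x^3)·Dx + (7 + 80·x + 352·x^2 + 768·x^3 + 768·x^4)·Dx^2  (order 2).
h: a_k = 4, -26, -30, 19, 335/2, -11223/20, 41853/20, -2291799/280, …
ICs: h(0) = 4, h′(0) = -26.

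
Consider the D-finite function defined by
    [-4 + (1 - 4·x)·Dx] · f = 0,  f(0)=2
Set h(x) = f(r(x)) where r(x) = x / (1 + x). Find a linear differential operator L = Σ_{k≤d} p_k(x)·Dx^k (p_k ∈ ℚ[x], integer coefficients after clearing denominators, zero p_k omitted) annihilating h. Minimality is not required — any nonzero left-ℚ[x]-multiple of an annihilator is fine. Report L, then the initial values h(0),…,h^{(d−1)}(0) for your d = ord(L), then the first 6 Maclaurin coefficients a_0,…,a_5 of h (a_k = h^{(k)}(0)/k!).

L = 4 + (-1 + 2·x + 3·x^2)·Dx  (order 1).
h: a_k = 2, 8, 24, 72, 216, 648, …
ICs: h(0) = 2.

f: a_k = 2, 8, 32, 128, 512, 2048, …
f∘r: x↦r, Dx↦Dx/r' in L_f ⇒ L₀.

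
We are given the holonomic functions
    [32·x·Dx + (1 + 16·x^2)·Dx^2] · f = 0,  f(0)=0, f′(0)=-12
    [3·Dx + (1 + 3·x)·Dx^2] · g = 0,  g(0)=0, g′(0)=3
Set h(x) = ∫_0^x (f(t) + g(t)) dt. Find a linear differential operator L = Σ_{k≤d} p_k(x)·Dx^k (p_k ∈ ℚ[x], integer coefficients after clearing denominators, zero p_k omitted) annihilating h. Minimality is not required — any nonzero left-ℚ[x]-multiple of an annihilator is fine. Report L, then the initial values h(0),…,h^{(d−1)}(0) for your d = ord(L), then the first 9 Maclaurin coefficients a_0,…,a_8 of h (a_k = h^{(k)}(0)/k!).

f: a_k = 0, -12, 0, 64, 0, -3072/5, 0, 49152/7, 0, …
g: a_k = 0, 3, -9/2, 9, -81/4, 243/5, -243/2, 2187/7, -6561/8, …
f+g: L₀ = lclm(L_f,L_g), ord ≤ 2+2.
h=∫₀ˣh₀: take L = L₀·Dx.
L = (-96 - 864·x + 4608·x^2 + 4608·x^3)·Dx^2 + (-50 - 192·x + 672·x^2 + 9216·x^3 + 9216·x^4)·Dx^3 + (-3 + 23·x + 96·x^2 + 512·x^3 + 2304·x^4 + 2304·x^5)·Dx^4  (order 4).
h: a_k = 0, 0, -9/2, -3/2, 73/4, -81/20, -943/10, -243/14, 51339/56, …
ICs: h(0) = 0, h′(0) = 0, h′′(0) = -9, h′′′(0) = -9.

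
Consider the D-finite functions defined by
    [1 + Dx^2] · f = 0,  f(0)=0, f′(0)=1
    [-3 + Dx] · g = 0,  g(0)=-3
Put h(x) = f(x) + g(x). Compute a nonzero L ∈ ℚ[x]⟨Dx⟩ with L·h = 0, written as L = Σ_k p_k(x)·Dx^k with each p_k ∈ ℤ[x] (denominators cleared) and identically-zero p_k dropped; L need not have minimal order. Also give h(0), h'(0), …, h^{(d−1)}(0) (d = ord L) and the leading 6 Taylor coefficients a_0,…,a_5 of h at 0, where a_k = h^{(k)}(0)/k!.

f: a_k = 0, 1, 0, -1/6, 0, 1/120, …
g: a_k = -3, -9, -27/2, -27/2, -81/8, -243/40, …
Sum ⇒ L₀ = lclm(L_f,L_g) in ℚ(x)⟨Dx⟩.
L = -3 + Dx - 3·Dx^2 + Dx^3  (order 3).
h: a_k = -3, -8, -27/2, -41/3, -81/8, -91/15, …
ICs: h(0) = -3, h′(0) = -8, h′′(0) = -27.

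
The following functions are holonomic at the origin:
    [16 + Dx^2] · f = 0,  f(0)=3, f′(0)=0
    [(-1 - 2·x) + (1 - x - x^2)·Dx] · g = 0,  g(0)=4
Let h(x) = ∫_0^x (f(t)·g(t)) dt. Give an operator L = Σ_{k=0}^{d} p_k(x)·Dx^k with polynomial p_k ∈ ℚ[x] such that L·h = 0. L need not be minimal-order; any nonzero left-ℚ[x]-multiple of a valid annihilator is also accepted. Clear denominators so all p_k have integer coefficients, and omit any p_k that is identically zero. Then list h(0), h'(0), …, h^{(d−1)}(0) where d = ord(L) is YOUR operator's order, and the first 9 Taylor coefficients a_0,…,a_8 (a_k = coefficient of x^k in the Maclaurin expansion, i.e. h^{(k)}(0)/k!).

L = (-14 + 16·x + 16·x^2)·Dx + (2 + 4·x)·Dx^2 + (-1 + x + x^2)·Dx^3  (order 3).
h: a_k = 0, 12, 6, -24, -15, -4/5, -32/3, -292/15, -751/30, …
ICs: h(0) = 0, h′(0) = 12, h′′(0) = 12.

f: a_k = 3, 0, -24, 0, 32, 0, -256/15, 0, 512/105, …
g: a_k = 4, 4, 8, 12, 20, 32, 52, 84, 136, …
h₀=f·g: eliminate ⇒ L₀, order ≤ 2·1.
h=∫h₀ ⇒ L = L₀·Dx.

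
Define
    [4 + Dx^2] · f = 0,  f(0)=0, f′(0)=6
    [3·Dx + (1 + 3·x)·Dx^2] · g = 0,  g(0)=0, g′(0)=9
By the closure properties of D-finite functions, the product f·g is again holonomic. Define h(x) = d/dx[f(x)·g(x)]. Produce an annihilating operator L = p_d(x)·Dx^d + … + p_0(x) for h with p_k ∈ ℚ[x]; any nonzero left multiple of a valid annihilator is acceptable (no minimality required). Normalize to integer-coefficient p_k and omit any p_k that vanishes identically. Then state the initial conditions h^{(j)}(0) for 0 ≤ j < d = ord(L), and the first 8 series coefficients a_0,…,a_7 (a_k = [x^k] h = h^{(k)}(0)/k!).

L = (-21880 - 49536·x - 195264·x^2 - 252288·x^3 + 225504·x^4 + 746496·x^5 + 373248·x^6) + (-9384 - 44856·x - 47520·x^2 + 90720·x^3 + 311040·x^4 + 186624·x^5)·Dx + (-6026 - 16344·x - 53892·x^2 - 32832·x^3 + 182736·x^4 + 373248·x^5 + 186624·x^6)·Dx^2 + (-2346 - 11214·x - 11880·x^2 + 22680·x^3 + 77760·x^4 + 46656·x^5)·Dx^3 + (-139 - 990·x - 1269·x^2 + 7560·x^3 + 31590·x^4 + 46656·x^5 + 23328·x^6)·Dx^4  (order 4).
h: a_k = 0, 108, -243, 504, -3105/2, 4644, -68418/5, 283440/7, …
ICs: h(0) = 0, h′(0) = 108, h′′(0) = -486, h′′′(0) = 3024.

f: a_k = 0, 6, 0, -4, 0, 4/5, 0, -8/105, …
g: a_k = 0, 9, -27/2, 27, -243/4, 729/5, -729/2, 6561/7, …
Sym-product of L_f,L_g gives L₀ (≤ ord 4).
Derive L from L₀ (diff closure).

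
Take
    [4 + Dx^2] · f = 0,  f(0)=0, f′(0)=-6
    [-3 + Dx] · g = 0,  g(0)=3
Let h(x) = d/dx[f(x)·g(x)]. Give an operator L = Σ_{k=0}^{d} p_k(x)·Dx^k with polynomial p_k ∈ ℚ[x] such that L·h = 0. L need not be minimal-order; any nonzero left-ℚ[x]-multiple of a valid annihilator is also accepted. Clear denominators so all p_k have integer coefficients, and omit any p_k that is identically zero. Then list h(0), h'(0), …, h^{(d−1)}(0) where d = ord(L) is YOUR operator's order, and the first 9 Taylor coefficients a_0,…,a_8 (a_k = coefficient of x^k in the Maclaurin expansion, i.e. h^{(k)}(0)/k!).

f: a_k = 0, -6, 0, 4, 0, -4/5, 0, 8/105, 0, …
g: a_k = 3, 9, 27/2, 27/2, 81/8, 243/40, 243/80, 729/560, 2187/4480, …
L₀ := L_f ⊗_s L_g (sym. prod.), ord ≤ 2.
h₀' ⇒ L via d/dx closure of L₀.
L = 13 - 6·Dx + Dx^2  (order 2).
h: a_k = -18, -108, -207, -180, -183/4, 621/10, 3277/40, 51, 43079/2240, …
ICs: h(0) = -18, h′(0) = -108.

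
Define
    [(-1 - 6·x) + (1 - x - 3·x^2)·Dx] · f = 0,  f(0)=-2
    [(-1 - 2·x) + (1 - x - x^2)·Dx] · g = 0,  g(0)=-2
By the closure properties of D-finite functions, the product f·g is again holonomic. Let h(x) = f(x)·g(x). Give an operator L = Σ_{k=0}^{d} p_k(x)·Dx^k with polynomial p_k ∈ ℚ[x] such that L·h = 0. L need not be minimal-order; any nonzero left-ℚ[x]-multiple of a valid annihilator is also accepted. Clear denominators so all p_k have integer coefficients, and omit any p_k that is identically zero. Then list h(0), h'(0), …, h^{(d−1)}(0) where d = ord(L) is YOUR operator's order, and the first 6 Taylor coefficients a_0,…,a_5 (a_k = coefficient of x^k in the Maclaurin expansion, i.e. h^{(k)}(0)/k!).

f: a_k = -2, -2, -8, -14, -38, -80, …
g: a_k = -2, -2, -4, -6, -10, -16, …
L₀ := L_f ⊗_s L_g (sym. prod.), ord ≤ 1.
L = (-2 - 6·x + 12·x^2 + 12·x^3) + (1 - 2·x - 3·x^2 + 4·x^3 + 3·x^4)·Dx  (order 1).
h: a_k = 4, 8, 28, 64, 168, 392, …
ICs: h(0) = 4.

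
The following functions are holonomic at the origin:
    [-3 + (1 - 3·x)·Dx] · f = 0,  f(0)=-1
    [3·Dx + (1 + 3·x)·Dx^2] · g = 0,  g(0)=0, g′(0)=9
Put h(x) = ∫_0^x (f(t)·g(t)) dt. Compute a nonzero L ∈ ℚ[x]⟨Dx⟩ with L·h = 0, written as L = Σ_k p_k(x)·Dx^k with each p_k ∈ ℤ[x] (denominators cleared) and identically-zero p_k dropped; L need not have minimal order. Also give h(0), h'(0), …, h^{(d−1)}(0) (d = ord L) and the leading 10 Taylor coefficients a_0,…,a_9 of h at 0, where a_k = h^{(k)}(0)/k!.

L = 9·Dx + (3 + 27·x)·Dx^2 + (-1 + 9·x^2)·Dx^3  (order 3).
h: a_k = 0, 0, -9/2, -9/2, -135/8, -567/20, -3807/40, -26973/140, -697653/1120, -388557/280, …
ICs: h(0) = 0, h′(0) = 0, h′′(0) = -9.

f: a_k = -1, -3, -9, -27, -81, -243, -729, -2187, -6561, -19683, …
g: a_k = 0, 9, -27/2, 27, -243/4, 729/5, -729/2, 6561/7, -19683/8, 6561, …
f·g: L₀ = L_f ⊗_s L_g, ord ≤ 1·2.
h=∫h₀ ⇒ L = L₀·Dx.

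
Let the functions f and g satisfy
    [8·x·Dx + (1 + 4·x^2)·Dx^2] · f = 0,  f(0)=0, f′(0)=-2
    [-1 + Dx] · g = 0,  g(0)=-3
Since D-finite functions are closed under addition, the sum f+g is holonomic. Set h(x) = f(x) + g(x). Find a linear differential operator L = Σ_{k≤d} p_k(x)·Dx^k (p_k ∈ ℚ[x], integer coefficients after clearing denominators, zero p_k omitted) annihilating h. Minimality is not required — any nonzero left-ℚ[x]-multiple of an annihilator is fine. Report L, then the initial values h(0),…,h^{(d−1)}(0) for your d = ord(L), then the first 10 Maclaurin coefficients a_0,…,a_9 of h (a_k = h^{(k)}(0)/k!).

f: a_k = 0, -2, 0, 8/3, 0, -32/5, 0, 128/7, 0, -512/9, …
g: a_k = -3, -3, -3/2, -1/2, -1/8, -1/40, -1/240, -1/1680, -1/13440, -1/120960, …
L₀ := lclm(L_f,L_g); ord L₀ ≤ 2+1.
L = (8 - 8·x - 96·x^2 - 32·x^3)·Dx + (-9 + 88·x^2 - 16·x^4)·Dx^2 + (1 + 8·x + 8·x^2 + 32·x^3 + 16·x^4)·Dx^3  (order 3).
h: a_k = -3, -5, -3/2, 13/6, -1/8, -257/40, -1/240, 30719/1680, -1/13440, -6881281/120960, …
ICs: h(0) = -3, h′(0) = -5, h′′(0) = -3.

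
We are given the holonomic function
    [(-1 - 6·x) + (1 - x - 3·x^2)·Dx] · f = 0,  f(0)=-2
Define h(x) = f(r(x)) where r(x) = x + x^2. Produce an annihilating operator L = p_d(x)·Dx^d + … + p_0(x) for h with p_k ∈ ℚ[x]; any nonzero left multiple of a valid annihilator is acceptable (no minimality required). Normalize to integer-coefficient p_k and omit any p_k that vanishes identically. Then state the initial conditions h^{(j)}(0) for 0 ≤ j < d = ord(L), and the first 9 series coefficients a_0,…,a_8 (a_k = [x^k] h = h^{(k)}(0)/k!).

f: a_k = -2, -2, -8, -14, -38, -80, -194, -434, -1016, …
h₀=f(r): pull back L_f along r ⇒ L₀.
L = (1 + 8·x + 18·x^2 + 12·x^3) + (-1 + x + 4·x^2 + 6·x^3 + 3·x^4)·Dx  (order 1).
h: a_k = -2, -2, -10, -30, -88, -274, -836, -2550, -7802, …
ICs: h(0) = -2.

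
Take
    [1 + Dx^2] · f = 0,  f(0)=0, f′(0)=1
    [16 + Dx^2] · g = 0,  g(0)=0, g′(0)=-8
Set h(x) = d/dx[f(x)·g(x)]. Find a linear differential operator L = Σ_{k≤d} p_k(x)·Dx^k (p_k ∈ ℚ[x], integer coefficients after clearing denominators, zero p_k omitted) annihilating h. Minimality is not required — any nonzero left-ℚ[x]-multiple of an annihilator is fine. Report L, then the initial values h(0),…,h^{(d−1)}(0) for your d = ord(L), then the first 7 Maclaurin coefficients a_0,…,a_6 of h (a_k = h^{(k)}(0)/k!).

L = 225 + 34·Dx^2 + Dx^4  (order 4).
h: a_k = 0, -16, 0, 272/3, 0, -1862/15, 0, …
ICs: h(0) = 0, h′(0) = -16, h′′(0) = 0, h′′′(0) = 544.

f: a_k = 0, 1, 0, -1/6, 0, 1/120, 0, …
g: a_k = 0, -8, 0, 64/3, 0, -256/15, 0, …
Sym-product of L_f,L_g gives L₀ (≤ ord 4).
Derive L from L₀ (diff closure).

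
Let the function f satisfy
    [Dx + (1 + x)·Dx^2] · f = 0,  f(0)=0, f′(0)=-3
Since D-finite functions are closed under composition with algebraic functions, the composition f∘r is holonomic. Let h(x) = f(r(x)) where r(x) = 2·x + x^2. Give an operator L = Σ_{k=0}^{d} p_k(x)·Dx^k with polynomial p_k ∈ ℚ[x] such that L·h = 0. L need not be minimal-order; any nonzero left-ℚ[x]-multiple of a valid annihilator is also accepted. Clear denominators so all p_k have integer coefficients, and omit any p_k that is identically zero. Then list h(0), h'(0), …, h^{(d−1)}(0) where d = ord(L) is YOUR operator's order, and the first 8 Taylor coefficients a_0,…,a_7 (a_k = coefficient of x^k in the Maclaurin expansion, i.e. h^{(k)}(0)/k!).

L = Dx + (1 + x)·Dx^2  (order 2).
h: a_k = 0, -6, 3, -2, 3/2, -6/5, 1, -6/7, …
ICs: h(0) = 0, h′(0) = -6.

f: a_k = 0, -3, 3/2, -1, 3/4, -3/5, 1/2, -3/7, …
L₀ from L_f via x↦r, Dx↦r'^{-1}Dx.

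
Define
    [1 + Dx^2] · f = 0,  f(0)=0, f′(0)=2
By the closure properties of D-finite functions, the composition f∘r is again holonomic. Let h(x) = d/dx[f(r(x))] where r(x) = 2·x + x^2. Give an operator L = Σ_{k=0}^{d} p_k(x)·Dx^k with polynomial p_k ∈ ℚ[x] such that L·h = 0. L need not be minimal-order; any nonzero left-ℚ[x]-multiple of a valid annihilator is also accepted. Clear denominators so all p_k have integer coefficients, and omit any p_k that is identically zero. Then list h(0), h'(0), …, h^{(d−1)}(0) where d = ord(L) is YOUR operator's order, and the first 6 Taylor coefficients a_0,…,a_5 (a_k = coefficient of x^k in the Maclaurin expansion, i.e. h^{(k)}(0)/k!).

L = (7 + 16·x + 24·x^2 + 16·x^3 + 4·x^4) + (-3 - 3·x)·Dx + (1 + 2·x + x^2)·Dx^2  (order 2).
h: a_k = 4, 4, -8, -16, -22/3, 6, …
ICs: h(0) = 4, h′(0) = 4.

f: a_k = 0, 2, 0, -1/3, 0, 1/60, …
Change of var in L_f (x↦r) gives L₀.
h=h₀': d/dx-closure on L₀ ⇒ L.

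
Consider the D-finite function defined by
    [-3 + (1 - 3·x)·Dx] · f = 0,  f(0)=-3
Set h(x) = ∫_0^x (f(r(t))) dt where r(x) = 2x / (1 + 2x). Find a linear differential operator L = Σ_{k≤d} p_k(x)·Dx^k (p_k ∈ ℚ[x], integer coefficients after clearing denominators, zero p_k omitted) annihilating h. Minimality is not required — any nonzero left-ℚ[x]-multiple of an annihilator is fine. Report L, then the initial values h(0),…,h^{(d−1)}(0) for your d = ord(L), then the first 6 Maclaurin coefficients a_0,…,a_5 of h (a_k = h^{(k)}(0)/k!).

f: a_k = -3, -9, -27, -81, -243, -729, …
Change of var in L_f (x↦r) gives L₀.
h=∫h₀ ⇒ L = L₀·Dx.
L = 6·Dx + (-1 + 2·x + 8·x^2)·Dx^2  (order 2).
h: a_k = 0, -3, -9, -24, -72, -1152/5, …
ICs: h(0) = 0, h′(0) = -3.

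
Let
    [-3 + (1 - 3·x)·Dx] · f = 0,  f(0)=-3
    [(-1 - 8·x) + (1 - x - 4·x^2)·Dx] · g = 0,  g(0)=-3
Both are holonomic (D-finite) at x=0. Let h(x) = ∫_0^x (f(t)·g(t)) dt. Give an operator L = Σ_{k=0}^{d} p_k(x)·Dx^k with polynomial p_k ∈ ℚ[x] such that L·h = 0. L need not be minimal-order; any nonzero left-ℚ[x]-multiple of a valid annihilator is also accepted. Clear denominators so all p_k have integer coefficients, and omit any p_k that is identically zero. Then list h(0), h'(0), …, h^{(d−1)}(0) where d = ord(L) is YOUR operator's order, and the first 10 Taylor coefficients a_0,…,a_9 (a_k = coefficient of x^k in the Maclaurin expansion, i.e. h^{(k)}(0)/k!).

f: a_k = -3, -9, -27, -81, -243, -729, -2187, -6561, -19683, -59049, …
g: a_k = -3, -3, -15, -27, -87, -195, -543, -1323, -3495, -8787, …
Product ⇒ symmetric product L₀, ord ≤ 1.
h=∫h₀ ⇒ L = L₀·Dx.
L = (-4 - 2·x + 36·x^2)·Dx + (1 - 4·x - x^2 + 12·x^3)·Dx^2  (order 2).
h: a_k = 0, 9, 18, 51, 135, 1881/5, 1038, 20313/7, 16227/2, 22801, …
ICs: h(0) = 0, h′(0) = 9.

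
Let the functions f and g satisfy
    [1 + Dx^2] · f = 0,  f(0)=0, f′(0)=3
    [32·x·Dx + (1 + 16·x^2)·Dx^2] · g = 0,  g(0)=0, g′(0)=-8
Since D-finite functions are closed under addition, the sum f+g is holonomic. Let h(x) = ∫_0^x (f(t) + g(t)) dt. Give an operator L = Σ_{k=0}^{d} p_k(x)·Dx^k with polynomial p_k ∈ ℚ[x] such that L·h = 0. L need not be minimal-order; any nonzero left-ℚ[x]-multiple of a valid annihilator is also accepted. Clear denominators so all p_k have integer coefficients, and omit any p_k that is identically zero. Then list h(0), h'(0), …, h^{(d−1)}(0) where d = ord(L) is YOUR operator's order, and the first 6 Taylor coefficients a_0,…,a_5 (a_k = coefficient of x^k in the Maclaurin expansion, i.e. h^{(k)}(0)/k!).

L = (-6112·x + 99328·x^3 + 8192·x^5)·Dx^2 + (-31 + 1072·x^2 + 25344·x^4 + 4096·x^6)·Dx^3 + (-6112·x + 99328·x^3 + 8192·x^5)·Dx^4 + (-31 + 1072·x^2 + 25344·x^4 + 4096·x^6)·Dx^5  (order 5).
h: a_k = 0, 0, -5/2, 0, 253/24, 0, …
ICs: h(0) = 0, h′(0) = 0, h′′(0) = -5, h′′′(0) = 0, h′′′′(0) = 253.

f: a_k = 0, 3, 0, -1/2, 0, 1/40, …
g: a_k = 0, -8, 0, 128/3, 0, -2048/5, …
f+g: L₀ = lclm(L_f,L_g), ord ≤ 2+2.
Integrate: L := L₀·Dx.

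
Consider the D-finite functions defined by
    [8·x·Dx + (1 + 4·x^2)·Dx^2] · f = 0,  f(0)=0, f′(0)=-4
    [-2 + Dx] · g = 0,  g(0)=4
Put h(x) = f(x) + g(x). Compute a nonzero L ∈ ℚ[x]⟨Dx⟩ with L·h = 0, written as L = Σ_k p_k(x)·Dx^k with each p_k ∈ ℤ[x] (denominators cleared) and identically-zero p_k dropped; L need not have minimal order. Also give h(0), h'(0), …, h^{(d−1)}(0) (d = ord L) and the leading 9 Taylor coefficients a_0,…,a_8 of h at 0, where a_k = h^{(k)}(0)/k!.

L = (8 - 32·x - 32·x^2)·Dx + (-6 + 12·x + 8·x^2 - 16·x^3)·Dx^2 + (1 + 2·x + 4·x^2 + 8·x^3)·Dx^3  (order 3).
h: a_k = 4, 4, 8, 32/3, 8/3, -176/15, 16/45, 11552/315, 8/315, …
ICs: h(0) = 4, h′(0) = 4, h′′(0) = 16.

f: a_k = 0, -4, 0, 16/3, 0, -64/5, 0, 256/7, 0, …
g: a_k = 4, 8, 8, 16/3, 8/3, 16/15, 16/45, 32/315, 8/315, …
Weyl lclm of L_f,L_g ⇒ L₀ (ord ≤ 3).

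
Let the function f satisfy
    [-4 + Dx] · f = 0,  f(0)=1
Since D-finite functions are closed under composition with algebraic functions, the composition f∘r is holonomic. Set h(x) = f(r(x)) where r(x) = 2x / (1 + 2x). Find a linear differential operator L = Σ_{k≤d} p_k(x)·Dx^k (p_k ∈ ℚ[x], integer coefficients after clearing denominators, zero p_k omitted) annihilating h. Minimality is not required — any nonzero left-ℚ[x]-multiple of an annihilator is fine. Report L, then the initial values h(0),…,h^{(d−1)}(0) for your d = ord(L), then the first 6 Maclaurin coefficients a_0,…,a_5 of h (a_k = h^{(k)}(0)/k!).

f: a_k = 1, 4, 8, 32/3, 32/3, 128/15, …
L₀ from L_f via x↦r, Dx↦r'^{-1}Dx.
L = -8 + (1 + 4·x + 4·x^2)·Dx  (order 1).
h: a_k = 1, 8, 16, -32/3, -64/3, 896/15, …
ICs: h(0) = 1.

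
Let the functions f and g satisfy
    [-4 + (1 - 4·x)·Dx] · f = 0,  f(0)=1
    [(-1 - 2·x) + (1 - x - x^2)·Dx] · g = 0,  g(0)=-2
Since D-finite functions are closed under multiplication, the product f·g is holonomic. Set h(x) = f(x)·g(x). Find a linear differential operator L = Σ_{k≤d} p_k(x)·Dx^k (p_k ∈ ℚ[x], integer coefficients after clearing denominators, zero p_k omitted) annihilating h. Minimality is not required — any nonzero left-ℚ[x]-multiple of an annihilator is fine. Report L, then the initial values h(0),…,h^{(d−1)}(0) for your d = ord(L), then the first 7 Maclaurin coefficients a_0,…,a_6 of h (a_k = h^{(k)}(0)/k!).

L = (-5 + 6·x + 12·x^2) + (1 - 5·x + 3·x^2 + 4·x^3)·Dx  (order 1).
h: a_k = -2, -10, -44, -182, -738, -2968, -11898, …
ICs: h(0) = -2.

f: a_k = 1, 4, 16, 64, 256, 1024, 4096, …
g: a_k = -2, -2, -4, -6, -10, -16, -26, …
f·g: L₀ = L_f ⊗_s L_g, ord ≤ 1·1.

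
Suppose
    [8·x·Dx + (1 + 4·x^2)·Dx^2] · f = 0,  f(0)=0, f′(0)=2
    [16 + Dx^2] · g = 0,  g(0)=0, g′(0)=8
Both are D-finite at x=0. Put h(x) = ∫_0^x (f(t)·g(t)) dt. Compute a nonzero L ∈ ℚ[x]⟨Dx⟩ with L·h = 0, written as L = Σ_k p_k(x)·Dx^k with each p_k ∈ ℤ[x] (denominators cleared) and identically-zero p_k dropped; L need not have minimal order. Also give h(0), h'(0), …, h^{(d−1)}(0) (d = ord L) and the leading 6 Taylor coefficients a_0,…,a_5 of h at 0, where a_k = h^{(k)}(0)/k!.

L = (2560 + 29696·x^2 + 118784·x^4 + 262144·x^6 + 262144·x^8)·Dx + (1536·x + 14336·x^3 + 49152·x^5 + 65536·x^7)·Dx^2 + (240 + 3008·x^2 + 13824·x^4 + 32768·x^6 + 32768·x^8)·Dx^3 + (96·x + 896·x^3 + 3072·x^5 + 4096·x^7)·Dx^4 + (5 + 72·x^2 + 400·x^4 + 1024·x^6 + 1024·x^8)·Dx^5  (order 5).
h: a_k = 0, 0, 0, 16/3, 0, -64/5, …
ICs: h(0) = 0, h′(0) = 0, h′′(0) = 0, h′′′(0) = 32, h′′′′(0) = 0.

f: a_k = 0, 2, 0, -8/3, 0, 32/5, …
g: a_k = 0, 8, 0, -64/3, 0, 256/15, …
Product ⇒ symmetric product L₀, ord ≤ 4.
h=∫₀ˣh₀: take L = L₀·Dx.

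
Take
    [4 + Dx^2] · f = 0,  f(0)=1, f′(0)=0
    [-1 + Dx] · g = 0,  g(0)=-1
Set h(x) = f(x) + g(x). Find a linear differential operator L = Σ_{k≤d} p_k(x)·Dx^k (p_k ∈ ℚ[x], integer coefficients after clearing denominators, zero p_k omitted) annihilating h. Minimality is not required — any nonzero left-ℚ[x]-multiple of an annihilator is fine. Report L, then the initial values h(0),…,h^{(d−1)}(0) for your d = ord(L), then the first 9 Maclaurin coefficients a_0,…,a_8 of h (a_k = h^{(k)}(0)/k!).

L = -4 + 4·Dx - Dx^2 + Dx^3  (order 3).
h: a_k = 0, -1, -5/2, -1/6, 5/8, -1/120, -13/144, -1/5040, 17/2688, …
ICs: h(0) = 0, h′(0) = -1, h′′(0) = -5.

f: a_k = 1, 0, -2, 0, 2/3, 0, -4/45, 0, 2/315, …
g: a_k = -1, -1, -1/2, -1/6, -1/24, -1/120, -1/720, -1/5040, -1/40320, …
h₀=f+g: left-lcm gives L₀, ord ≤ 3.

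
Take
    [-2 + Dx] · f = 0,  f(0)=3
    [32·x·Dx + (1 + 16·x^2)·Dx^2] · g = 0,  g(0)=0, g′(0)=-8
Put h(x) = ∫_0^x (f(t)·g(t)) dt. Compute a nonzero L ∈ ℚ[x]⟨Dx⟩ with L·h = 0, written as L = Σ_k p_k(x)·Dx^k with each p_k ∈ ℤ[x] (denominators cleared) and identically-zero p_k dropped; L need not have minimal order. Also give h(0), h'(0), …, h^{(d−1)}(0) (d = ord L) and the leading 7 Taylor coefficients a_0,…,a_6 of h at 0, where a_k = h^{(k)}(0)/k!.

f: a_k = 3, 6, 6, 4, 2, 4/5, 4/15, …
g: a_k = 0, -8, 0, 128/3, 0, -2048/5, 0, …
f·g: L₀ = L_f ⊗_s L_g, ord ≤ 1·2.
h=∫₀ˣh₀: take L = L₀·Dx.
L = (4 - 64·x + 64·x^2)·Dx + (-4 + 32·x - 64·x^2)·Dx^2 + (1 + 16·x^2)·Dx^3  (order 3).
h: a_k = 0, 0, -12, -16, 20, 224/5, -824/5, …
ICs: h(0) = 0, h′(0) = 0, h′′(0) = -24.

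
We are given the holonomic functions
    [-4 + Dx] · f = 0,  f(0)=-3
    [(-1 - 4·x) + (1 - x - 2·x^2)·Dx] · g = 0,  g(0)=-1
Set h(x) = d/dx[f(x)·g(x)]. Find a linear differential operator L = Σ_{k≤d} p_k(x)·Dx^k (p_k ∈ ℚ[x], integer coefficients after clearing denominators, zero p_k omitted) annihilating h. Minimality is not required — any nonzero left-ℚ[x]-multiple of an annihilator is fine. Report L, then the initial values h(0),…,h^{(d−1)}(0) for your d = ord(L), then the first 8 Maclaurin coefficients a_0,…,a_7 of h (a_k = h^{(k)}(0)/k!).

L = (30 + 4·x - 72·x^2 + 64·x^4) + (-5 + 5·x + 18·x^2 - 8·x^3 - 16·x^4)·Dx  (order 1).
h: a_k = 15, 90, 321, 916, 2343, 5662, 39703/3, 1059192/35, …
ICs: h(0) = 15.

f: a_k = -3, -12, -24, -32, -32, -128/5, -256/15, -1024/105, …
g: a_k = -1, -1, -3, -5, -11, -21, -43, -85, …
L₀ := L_f ⊗_s L_g (sym. prod.), ord ≤ 1.
Derive L from L₀ (diff closure).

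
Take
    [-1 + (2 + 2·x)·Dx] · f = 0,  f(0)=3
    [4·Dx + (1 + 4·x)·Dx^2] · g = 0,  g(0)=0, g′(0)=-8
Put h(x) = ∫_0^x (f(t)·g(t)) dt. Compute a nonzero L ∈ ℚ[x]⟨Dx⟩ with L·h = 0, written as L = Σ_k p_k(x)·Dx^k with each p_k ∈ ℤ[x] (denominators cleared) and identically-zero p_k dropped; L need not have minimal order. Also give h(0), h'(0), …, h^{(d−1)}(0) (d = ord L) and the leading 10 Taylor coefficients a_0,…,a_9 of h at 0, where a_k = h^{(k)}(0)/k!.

L = (-5 + 4·x)·Dx + (12 + 12·x)·Dx^2 + (4 + 24·x + 36·x^2 + 16·x^3)·Dx^3  (order 3).
h: a_k = 0, 0, -12, 12, -101/4, 125/2, -81349/480, 547691/1120, -52913387/35840, 372033667/80640, …
ICs: h(0) = 0, h′(0) = 0, h′′(0) = -24.

f: a_k = 3, 3/2, -3/8, 3/16, -15/128, 21/256, -63/1024, 99/2048, -1287/32768, 2145/65536, …
g: a_k = 0, -8, 16, -128/3, 128, -2048/5, 4096/3, -32768/7, 16384, -524288/9, …
Product ⇒ symmetric product L₀, ord ≤ 2.
Integrate: L := L₀·Dx.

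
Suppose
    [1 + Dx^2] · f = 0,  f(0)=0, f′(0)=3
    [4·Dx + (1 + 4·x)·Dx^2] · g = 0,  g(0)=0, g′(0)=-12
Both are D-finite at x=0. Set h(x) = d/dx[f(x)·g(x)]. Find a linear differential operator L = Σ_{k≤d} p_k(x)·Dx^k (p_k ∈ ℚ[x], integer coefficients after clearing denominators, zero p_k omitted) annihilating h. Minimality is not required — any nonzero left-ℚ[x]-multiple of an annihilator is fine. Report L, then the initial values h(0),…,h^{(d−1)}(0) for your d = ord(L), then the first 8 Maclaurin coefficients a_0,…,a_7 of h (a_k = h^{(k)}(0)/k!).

f: a_k = 0, 3, 0, -1/2, 0, 1/40, 0, -1/1680, …
g: a_k = 0, -12, 24, -64, 192, -3072/5, 2048, -49152/7, …
f·g: L₀ = L_f ⊗_s L_g, ord ≤ 2·2.
Differentiate: ansatz ord ≤ ord L₀ ⇒ L.
L = (-12355 - 1064·x - 6288·x^2 - 16128·x^3 - 13568·x^4 + 6144·x^5 + 4096·x^6) + (-3384 - 15968·x - 14080·x^2 - 15360·x^3 + 10240·x^4 + 8192·x^5)·Dx + (-12502 - 2384·x - 10016·x^2 - 19968·x^3 - 14848·x^4 + 12288·x^5 + 8192·x^6)·Dx^2 + (-3384 - 15968·x - 14080·x^2 - 15360·x^3 + 10240·x^4 + 8192·x^5)·Dx^3 + (-147 - 1320·x - 3728·x^2 - 3840·x^3 - 1280·x^4 + 6144·x^5 + 4096·x^6)·Dx^4  (order 4).
h: a_k = 0, -72, 216, -744, 2820, -10869, 211701/5, -1162534/7, …
ICs: h(0) = 0, h′(0) = -72, h′′(0) = 432, h′′′(0) = -4464.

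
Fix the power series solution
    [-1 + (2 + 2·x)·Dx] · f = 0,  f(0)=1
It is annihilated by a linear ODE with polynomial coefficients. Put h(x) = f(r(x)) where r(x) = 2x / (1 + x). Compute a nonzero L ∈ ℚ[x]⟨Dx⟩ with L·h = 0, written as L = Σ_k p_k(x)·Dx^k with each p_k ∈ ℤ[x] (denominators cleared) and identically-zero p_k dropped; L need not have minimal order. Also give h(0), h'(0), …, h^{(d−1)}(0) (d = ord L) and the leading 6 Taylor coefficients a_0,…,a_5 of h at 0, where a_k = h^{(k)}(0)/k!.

L = -1 + (1 + 4·x + 3·x^2)·Dx  (order 1).
h: a_k = 1, 1, -3/2, 5/2, -37/8, 75/8, …
ICs: h(0) = 1.

f: a_k = 1, 1/2, -1/8, 1/16, -5/128, 7/256, …
Change of var in L_f (x↦r) gives L₀.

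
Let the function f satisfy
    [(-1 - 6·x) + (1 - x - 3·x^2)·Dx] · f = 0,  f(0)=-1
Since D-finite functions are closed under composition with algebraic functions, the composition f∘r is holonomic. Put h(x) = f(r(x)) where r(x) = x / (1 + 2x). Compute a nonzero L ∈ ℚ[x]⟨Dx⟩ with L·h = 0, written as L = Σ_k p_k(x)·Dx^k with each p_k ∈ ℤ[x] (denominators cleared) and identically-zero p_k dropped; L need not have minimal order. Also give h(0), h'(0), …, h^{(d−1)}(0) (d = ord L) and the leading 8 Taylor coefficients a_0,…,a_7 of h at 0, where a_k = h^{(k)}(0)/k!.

f: a_k = -1, -1, -4, -7, -19, -40, -97, -217, …
Change of var in L_f (x↦r) gives L₀.
L = (1 + 8·x) + (-1 - 5·x - 5·x^2 + 2·x^3)·Dx  (order 1).
h: a_k = -1, -1, -2, 5, -17, 56, -185, 611, …
ICs: h(0) = -1.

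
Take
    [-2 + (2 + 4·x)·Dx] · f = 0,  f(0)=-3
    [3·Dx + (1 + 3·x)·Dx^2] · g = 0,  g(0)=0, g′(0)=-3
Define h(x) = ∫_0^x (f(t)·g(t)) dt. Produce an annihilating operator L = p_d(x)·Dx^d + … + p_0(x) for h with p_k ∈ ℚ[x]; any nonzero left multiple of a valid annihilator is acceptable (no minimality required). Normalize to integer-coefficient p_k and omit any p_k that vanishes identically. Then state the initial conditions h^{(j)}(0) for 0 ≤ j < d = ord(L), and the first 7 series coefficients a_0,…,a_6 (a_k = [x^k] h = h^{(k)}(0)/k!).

L = 3·x·Dx + (1 + 2·x)·Dx^2 + (1 + 7·x + 16·x^2 + 12·x^3)·Dx^3  (order 3).
h: a_k = 0, 0, 9/2, -3/2, 9/4, -9/2, 789/80, …
ICs: h(0) = 0, h′(0) = 0, h′′(0) = 9.

f: a_k = -3, -3, 3/2, -3/2, 15/8, -21/8, 63/16, …
g: a_k = 0, -3, 9/2, -9, 81/4, -243/5, 243/2, …
Sym-product of L_f,L_g gives L₀ (≤ ord 2).
Integrate: L := L₀·Dx.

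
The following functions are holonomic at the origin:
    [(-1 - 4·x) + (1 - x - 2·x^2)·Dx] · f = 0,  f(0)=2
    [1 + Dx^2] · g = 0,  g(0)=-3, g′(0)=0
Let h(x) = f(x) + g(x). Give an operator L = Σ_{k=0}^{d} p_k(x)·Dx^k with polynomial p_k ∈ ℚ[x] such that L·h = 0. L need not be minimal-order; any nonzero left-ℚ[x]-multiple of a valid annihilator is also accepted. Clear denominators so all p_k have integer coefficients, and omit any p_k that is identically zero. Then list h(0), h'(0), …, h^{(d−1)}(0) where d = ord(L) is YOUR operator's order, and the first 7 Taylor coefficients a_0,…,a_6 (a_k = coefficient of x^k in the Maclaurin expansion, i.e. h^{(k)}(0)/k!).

f: a_k = 2, 2, 6, 10, 22, 42, 86, …
g: a_k = -3, 0, 3/2, 0, -1/8, 0, 1/240, …
Weyl lclm of L_f,L_g ⇒ L₀ (ord ≤ 3).
L = (31 + 146·x + 133·x^2 + 184·x^3 + 20·x^4 + 16·x^5) + (-7 - 3·x + 3·x^2 + 37·x^3 + 42·x^4 + 12·x^5 + 8·x^6)·Dx + (31 + 146·x + 133·x^2 + 184·x^3 + 20·x^4 + 16·x^5)·Dx^2 + (-7 - 3·x + 3·x^2 + 37·x^3 + 42·x^4 + 12·x^5 + 8·x^6)·Dx^3  (order 3).
h: a_k = -1, 2, 15/2, 10, 175/8, 42, 20641/240, …
ICs: h(0) = -1, h′(0) = 2, h′′(0) = 15.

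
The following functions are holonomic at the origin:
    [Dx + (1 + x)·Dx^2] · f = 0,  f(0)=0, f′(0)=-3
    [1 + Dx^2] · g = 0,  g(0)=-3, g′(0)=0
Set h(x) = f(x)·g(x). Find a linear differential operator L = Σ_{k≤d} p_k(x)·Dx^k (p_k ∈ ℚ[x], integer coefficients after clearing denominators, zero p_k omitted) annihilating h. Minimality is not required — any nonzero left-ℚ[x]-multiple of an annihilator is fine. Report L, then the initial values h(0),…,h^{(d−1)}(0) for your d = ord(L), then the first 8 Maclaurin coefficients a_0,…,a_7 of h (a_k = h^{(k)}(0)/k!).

L = (-3 + 6·x + 19·x^2 + 16·x^3 + 4·x^4) + (4 + 20·x + 24·x^2 + 8·x^3)·Dx + (20·x + 42·x^2 + 32·x^3 + 8·x^4)·Dx^2 + (4 + 20·x + 24·x^2 + 8·x^3)·Dx^3 + (3 + 14·x + 23·x^2 + 16·x^3 + 4·x^4)·Dx^4  (order 4).
h: a_k = 0, 9, -9/2, -3/2, 0, 27/40, -9/16, 279/560, …
ICs: h(0) = 0, h′(0) = 9, h′′(0) = -9, h′′′(0) = -9.

f: a_k = 0, -3, 3/2, -1, 3/4, -3/5, 1/2, -3/7, …
g: a_k = -3, 0, 3/2, 0, -1/8, 0, 1/240, 0, …
f·g: L₀ = L_f ⊗_s L_g, ord ≤ 2·2.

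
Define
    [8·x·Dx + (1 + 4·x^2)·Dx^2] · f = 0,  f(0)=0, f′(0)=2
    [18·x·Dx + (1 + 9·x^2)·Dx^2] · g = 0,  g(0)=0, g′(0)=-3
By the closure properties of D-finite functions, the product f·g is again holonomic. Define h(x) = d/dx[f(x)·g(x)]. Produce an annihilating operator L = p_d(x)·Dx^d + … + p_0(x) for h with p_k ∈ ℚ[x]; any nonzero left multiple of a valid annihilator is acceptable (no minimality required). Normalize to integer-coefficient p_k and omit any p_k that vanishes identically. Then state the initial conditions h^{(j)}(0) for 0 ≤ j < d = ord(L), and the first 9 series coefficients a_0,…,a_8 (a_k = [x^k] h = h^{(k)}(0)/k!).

f: a_k = 0, 2, 0, -8/3, 0, 32/5, 0, -128/7, 0, …
g: a_k = 0, -3, 0, 9, 0, -243/5, 0, 2187/7, 0, …
h₀=f·g: eliminate ⇒ L₀, order ≤ 2·2.
Derive L from L₀ (diff closure).
L = (-864·x - 18720·x^3 - 82944·x^5 + 134784·x^7 + 1119744·x^9) + (-52 - 3036·x^2 - 33696·x^4 - 72576·x^6 + 471744·x^8 + 1679616·x^10)·Dx + (-104·x - 2072·x^3 - 11232·x^5 + 13968·x^7 + 269568·x^9 + 559872·x^11)·Dx^2 + (-1 - 26·x^2 - 205·x^4 + 7380·x^8 + 33696·x^10 + 46656·x^12)·Dx^3  (order 3).
h: a_k = 0, -12, 0, 104, 0, -4212/5, 0, 242736/35, 0, …
ICs: h(0) = 0, h′(0) = -12, h′′(0) = 0.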